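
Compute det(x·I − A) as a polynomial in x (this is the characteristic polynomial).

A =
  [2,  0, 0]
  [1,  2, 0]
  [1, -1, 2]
x^3 - 6*x^2 + 12*x - 8

Expanding det(x·I − A) (e.g. by cofactor expansion or by noting that A is similar to its Jordan form J, which has the same characteristic polynomial as A) gives
  χ_A(x) = x^3 - 6*x^2 + 12*x - 8
which factors as (x - 2)^3. The eigenvalues (with algebraic multiplicities) are λ = 2 with multiplicity 3.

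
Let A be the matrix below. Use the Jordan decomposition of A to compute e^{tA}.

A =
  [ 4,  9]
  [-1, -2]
e^{tA} =
  [3*t*exp(t) + exp(t), 9*t*exp(t)]
  [-t*exp(t), -3*t*exp(t) + exp(t)]

Strategy: write A = P · J · P⁻¹ where J is a Jordan canonical form, so e^{tA} = P · e^{tJ} · P⁻¹, and e^{tJ} can be computed block-by-block.

A has Jordan form
J =
  [1, 1]
  [0, 1]
(up to reordering of blocks).

Per-block formulas:
  For a 2×2 Jordan block J_2(1): exp(t · J_2(1)) = e^(1t)·(I + t·N), where N is the 2×2 nilpotent shift.

After assembling e^{tJ} and conjugating by P, we get:

e^{tA} =
  [3*t*exp(t) + exp(t), 9*t*exp(t)]
  [-t*exp(t), -3*t*exp(t) + exp(t)]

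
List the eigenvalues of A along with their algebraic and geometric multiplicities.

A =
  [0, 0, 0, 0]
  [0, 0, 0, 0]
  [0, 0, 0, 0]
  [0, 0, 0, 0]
λ = 0: alg = 4, geom = 4

Step 1 — factor the characteristic polynomial to read off the algebraic multiplicities:
  χ_A(x) = x^4

Step 2 — compute geometric multiplicities via the rank-nullity identity g(λ) = n − rank(A − λI):
  rank(A − (0)·I) = 0, so dim ker(A − (0)·I) = n − 0 = 4

Summary:
  λ = 0: algebraic multiplicity = 4, geometric multiplicity = 4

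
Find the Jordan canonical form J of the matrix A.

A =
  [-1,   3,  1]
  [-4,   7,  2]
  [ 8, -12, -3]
J_2(1) ⊕ J_1(1)

The characteristic polynomial is
  det(x·I − A) = x^3 - 3*x^2 + 3*x - 1 = (x - 1)^3

Eigenvalues and multiplicities (the geometric multiplicity of λ is n − rank(A − λI), which equals the number of Jordan blocks for λ):
  λ = 1: algebraic multiplicity = 3, geometric multiplicity = 2

Determining the block sizes for each eigenvalue:
  λ = 1: 2 blocks summing to 3 forces exactly one block of size 2 and the rest size 1 → block sizes [2, 1]

Assembling the blocks gives a Jordan form
J =
  [1, 1, 0]
  [0, 1, 0]
  [0, 0, 1]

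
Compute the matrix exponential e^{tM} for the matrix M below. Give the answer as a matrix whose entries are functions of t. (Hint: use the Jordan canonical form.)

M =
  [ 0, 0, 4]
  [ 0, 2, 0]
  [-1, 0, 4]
e^{tM} =
  [-2*t*exp(2*t) + exp(2*t), 0, 4*t*exp(2*t)]
  [0, exp(2*t), 0]
  [-t*exp(2*t), 0, 2*t*exp(2*t) + exp(2*t)]

Strategy: write M = P · J · P⁻¹ where J is a Jordan canonical form, so e^{tM} = P · e^{tJ} · P⁻¹, and e^{tJ} can be computed block-by-block.

M has Jordan form
J =
  [2, 1, 0]
  [0, 2, 0]
  [0, 0, 2]
(up to reordering of blocks).

Per-block formulas:
  For a 1×1 block at λ = 2: exp(t · [2]) = [e^(2t)].
  For a 2×2 Jordan block J_2(2): exp(t · J_2(2)) = e^(2t)·(I + t·N), where N is the 2×2 nilpotent shift.

After assembling e^{tJ} and conjugating by P, we get:

e^{tM} =
  [-2*t*exp(2*t) + exp(2*t), 0, 4*t*exp(2*t)]
  [0, exp(2*t), 0]
  [-t*exp(2*t), 0, 2*t*exp(2*t) + exp(2*t)]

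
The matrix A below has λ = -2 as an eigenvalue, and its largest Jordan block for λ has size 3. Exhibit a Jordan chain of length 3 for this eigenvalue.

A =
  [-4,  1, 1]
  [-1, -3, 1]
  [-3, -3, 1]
A Jordan chain for λ = -2 of length 3:
v_1 = (-6, -3, -9)ᵀ
v_2 = (1, -1, -3)ᵀ
v_3 = (0, 1, 0)ᵀ

Let N = A − (-2)·I. We want v_3 with N^3 v_3 = 0 but N^2 v_3 ≠ 0; then v_{j-1} := N · v_j for j = 3, …, 2.

Pick v_3 = (0, 1, 0)ᵀ.
Then v_2 = N · v_3 = (1, -1, -3)ᵀ.
Then v_1 = N · v_2 = (-6, -3, -9)ᵀ.

Sanity check: (A − (-2)·I) v_1 = (0, 0, 0)ᵀ = 0. ✓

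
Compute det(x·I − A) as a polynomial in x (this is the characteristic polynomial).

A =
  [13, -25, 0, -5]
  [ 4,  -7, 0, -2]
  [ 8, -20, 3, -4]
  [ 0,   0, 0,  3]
x^4 - 12*x^3 + 54*x^2 - 108*x + 81

Expanding det(x·I − A) (e.g. by cofactor expansion or by noting that A is similar to its Jordan form J, which has the same characteristic polynomial as A) gives
  χ_A(x) = x^4 - 12*x^3 + 54*x^2 - 108*x + 81
which factors as (x - 3)^4. The eigenvalues (with algebraic multiplicities) are λ = 3 with multiplicity 4.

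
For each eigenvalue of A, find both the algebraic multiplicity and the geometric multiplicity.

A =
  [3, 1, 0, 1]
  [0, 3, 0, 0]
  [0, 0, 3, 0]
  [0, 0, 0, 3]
λ = 3: alg = 4, geom = 3

Step 1 — factor the characteristic polynomial to read off the algebraic multiplicities:
  χ_A(x) = (x - 3)^4

Step 2 — compute geometric multiplicities via the rank-nullity identity g(λ) = n − rank(A − λI):
  rank(A − (3)·I) = 1, so dim ker(A − (3)·I) = n − 1 = 3

Summary:
  λ = 3: algebraic multiplicity = 4, geometric multiplicity = 3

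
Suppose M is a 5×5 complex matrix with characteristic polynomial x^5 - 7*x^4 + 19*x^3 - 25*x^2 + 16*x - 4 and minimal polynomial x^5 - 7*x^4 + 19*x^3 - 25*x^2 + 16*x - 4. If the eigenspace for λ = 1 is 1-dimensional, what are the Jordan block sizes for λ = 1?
Block sizes for λ = 1: [3]

Step 1 — from the characteristic polynomial, algebraic multiplicity of λ = 1 is 3. From dim ker(M − (1)·I) = 1, there are exactly 1 Jordan blocks for λ = 1.
Step 2 — from the minimal polynomial, the factor (x − 1)^3 tells us the largest block for λ = 1 has size 3.
Step 3 — with total size 3, 1 blocks, and largest block 3, the block sizes (in nonincreasing order) are [3].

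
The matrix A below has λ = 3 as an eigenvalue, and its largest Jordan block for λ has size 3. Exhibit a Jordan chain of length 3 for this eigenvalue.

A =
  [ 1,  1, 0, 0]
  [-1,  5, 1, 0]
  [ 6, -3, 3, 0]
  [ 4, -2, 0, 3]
A Jordan chain for λ = 3 of length 3:
v_1 = (3, 6, -9, -6)ᵀ
v_2 = (-2, -1, 6, 4)ᵀ
v_3 = (1, 0, 0, 0)ᵀ

Let N = A − (3)·I. We want v_3 with N^3 v_3 = 0 but N^2 v_3 ≠ 0; then v_{j-1} := N · v_j for j = 3, …, 2.

Pick v_3 = (1, 0, 0, 0)ᵀ.
Then v_2 = N · v_3 = (-2, -1, 6, 4)ᵀ.
Then v_1 = N · v_2 = (3, 6, -9, -6)ᵀ.

Sanity check: (A − (3)·I) v_1 = (0, 0, 0, 0)ᵀ = 0. ✓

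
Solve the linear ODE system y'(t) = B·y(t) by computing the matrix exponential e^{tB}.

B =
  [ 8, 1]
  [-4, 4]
e^{tB} =
  [2*t*exp(6*t) + exp(6*t), t*exp(6*t)]
  [-4*t*exp(6*t), -2*t*exp(6*t) + exp(6*t)]

Strategy: write B = P · J · P⁻¹ where J is a Jordan canonical form, so e^{tB} = P · e^{tJ} · P⁻¹, and e^{tJ} can be computed block-by-block.

B has Jordan form
J =
  [6, 1]
  [0, 6]
(up to reordering of blocks).

Per-block formulas:
  For a 2×2 Jordan block J_2(6): exp(t · J_2(6)) = e^(6t)·(I + t·N), where N is the 2×2 nilpotent shift.

After assembling e^{tJ} and conjugating by P, we get:

e^{tB} =
  [2*t*exp(6*t) + exp(6*t), t*exp(6*t)]
  [-4*t*exp(6*t), -2*t*exp(6*t) + exp(6*t)]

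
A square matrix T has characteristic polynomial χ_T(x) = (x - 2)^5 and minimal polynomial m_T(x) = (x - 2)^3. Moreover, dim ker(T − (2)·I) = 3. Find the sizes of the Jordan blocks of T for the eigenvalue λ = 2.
Block sizes for λ = 2: [3, 1, 1]

Step 1 — from the characteristic polynomial, algebraic multiplicity of λ = 2 is 5. From dim ker(T − (2)·I) = 3, there are exactly 3 Jordan blocks for λ = 2.
Step 2 — from the minimal polynomial, the factor (x − 2)^3 tells us the largest block for λ = 2 has size 3.
Step 3 — with total size 5, 3 blocks, and largest block 3, the block sizes (in nonincreasing order) are [3, 1, 1].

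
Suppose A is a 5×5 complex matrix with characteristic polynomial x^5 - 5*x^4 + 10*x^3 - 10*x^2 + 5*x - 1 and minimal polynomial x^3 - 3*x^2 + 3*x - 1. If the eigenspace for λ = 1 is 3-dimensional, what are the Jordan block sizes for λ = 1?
Block sizes for λ = 1: [3, 1, 1]

Step 1 — from the characteristic polynomial, algebraic multiplicity of λ = 1 is 5. From dim ker(A − (1)·I) = 3, there are exactly 3 Jordan blocks for λ = 1.
Step 2 — from the minimal polynomial, the factor (x − 1)^3 tells us the largest block for λ = 1 has size 3.
Step 3 — with total size 5, 3 blocks, and largest block 3, the block sizes (in nonincreasing order) are [3, 1, 1].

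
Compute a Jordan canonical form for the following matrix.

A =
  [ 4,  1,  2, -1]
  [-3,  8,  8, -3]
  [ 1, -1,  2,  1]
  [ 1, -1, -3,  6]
J_3(5) ⊕ J_1(5)

The characteristic polynomial is
  det(x·I − A) = x^4 - 20*x^3 + 150*x^2 - 500*x + 625 = (x - 5)^4

Eigenvalues and multiplicities (the geometric multiplicity of λ is n − rank(A − λI), which equals the number of Jordan blocks for λ):
  λ = 5: algebraic multiplicity = 4, geometric multiplicity = 2

Determining the block sizes for each eigenvalue:
  λ = 5: with am = 4 and gm = 2, the partition is not yet determined (e.g. several partitions of 4 into 2 parts exist). Let N = A − (5)·I. Computing rank(N^1) = 2, rank(N^2) = 1, rank(N^3) = 0; the number of blocks of size ≥ j is rank(N^{j−1}) − rank(N^j), giving [2, 1, 1]. So we have 1 block(s) of size 3, 1 block(s) of size 1 → block sizes [3, 1]

Assembling the blocks gives a Jordan form
J =
  [5, 1, 0, 0]
  [0, 5, 1, 0]
  [0, 0, 5, 0]
  [0, 0, 0, 5]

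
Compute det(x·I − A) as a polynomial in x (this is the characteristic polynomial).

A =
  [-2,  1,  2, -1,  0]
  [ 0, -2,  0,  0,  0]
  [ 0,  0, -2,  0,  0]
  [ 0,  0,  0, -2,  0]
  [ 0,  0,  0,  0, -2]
x^5 + 10*x^4 + 40*x^3 + 80*x^2 + 80*x + 32

Expanding det(x·I − A) (e.g. by cofactor expansion or by noting that A is similar to its Jordan form J, which has the same characteristic polynomial as A) gives
  χ_A(x) = x^5 + 10*x^4 + 40*x^3 + 80*x^2 + 80*x + 32
which factors as (x + 2)^5. The eigenvalues (with algebraic multiplicities) are λ = -2 with multiplicity 5.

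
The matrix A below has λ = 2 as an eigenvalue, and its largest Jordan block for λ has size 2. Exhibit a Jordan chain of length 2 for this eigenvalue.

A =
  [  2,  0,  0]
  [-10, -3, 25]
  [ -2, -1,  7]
A Jordan chain for λ = 2 of length 2:
v_1 = (0, -10, -2)ᵀ
v_2 = (1, 0, 0)ᵀ

Let N = A − (2)·I. We want v_2 with N^2 v_2 = 0 but N^1 v_2 ≠ 0; then v_{j-1} := N · v_j for j = 2, …, 2.

Pick v_2 = (1, 0, 0)ᵀ.
Then v_1 = N · v_2 = (0, -10, -2)ᵀ.

Sanity check: (A − (2)·I) v_1 = (0, 0, 0)ᵀ = 0. ✓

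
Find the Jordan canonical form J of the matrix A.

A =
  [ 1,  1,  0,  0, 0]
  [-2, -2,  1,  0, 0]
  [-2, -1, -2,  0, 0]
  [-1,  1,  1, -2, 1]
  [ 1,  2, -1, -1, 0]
J_3(-1) ⊕ J_2(-1)

The characteristic polynomial is
  det(x·I − A) = x^5 + 5*x^4 + 10*x^3 + 10*x^2 + 5*x + 1 = (x + 1)^5

Eigenvalues and multiplicities (the geometric multiplicity of λ is n − rank(A − λI), which equals the number of Jordan blocks for λ):
  λ = -1: algebraic multiplicity = 5, geometric multiplicity = 2

Determining the block sizes for each eigenvalue:
  λ = -1: with am = 5 and gm = 2, the partition is not yet determined (e.g. several partitions of 5 into 2 parts exist). Let N = A − (-1)·I. Computing rank(N^1) = 3, rank(N^2) = 1, rank(N^3) = 0; the number of blocks of size ≥ j is rank(N^{j−1}) − rank(N^j), giving [2, 2, 1]. So we have 1 block(s) of size 3, 1 block(s) of size 2 → block sizes [3, 2]

Assembling the blocks gives a Jordan form
J =
  [-1,  1,  0,  0,  0]
  [ 0, -1,  1,  0,  0]
  [ 0,  0, -1,  0,  0]
  [ 0,  0,  0, -1,  1]
  [ 0,  0,  0,  0, -1]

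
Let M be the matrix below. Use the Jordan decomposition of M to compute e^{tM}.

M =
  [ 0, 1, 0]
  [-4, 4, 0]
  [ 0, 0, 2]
e^{tM} =
  [-2*t*exp(2*t) + exp(2*t), t*exp(2*t), 0]
  [-4*t*exp(2*t), 2*t*exp(2*t) + exp(2*t), 0]
  [0, 0, exp(2*t)]

Strategy: write M = P · J · P⁻¹ where J is a Jordan canonical form, so e^{tM} = P · e^{tJ} · P⁻¹, and e^{tJ} can be computed block-by-block.

M has Jordan form
J =
  [2, 1, 0]
  [0, 2, 0]
  [0, 0, 2]
(up to reordering of blocks).

Per-block formulas:
  For a 1×1 block at λ = 2: exp(t · [2]) = [e^(2t)].
  For a 2×2 Jordan block J_2(2): exp(t · J_2(2)) = e^(2t)·(I + t·N), where N is the 2×2 nilpotent shift.

After assembling e^{tJ} and conjugating by P, we get:

e^{tM} =
  [-2*t*exp(2*t) + exp(2*t), t*exp(2*t), 0]
  [-4*t*exp(2*t), 2*t*exp(2*t) + exp(2*t), 0]
  [0, 0, exp(2*t)]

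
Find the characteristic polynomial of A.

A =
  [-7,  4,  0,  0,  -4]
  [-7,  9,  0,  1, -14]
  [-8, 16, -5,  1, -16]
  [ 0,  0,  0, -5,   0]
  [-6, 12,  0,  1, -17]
x^5 + 25*x^4 + 250*x^3 + 1250*x^2 + 3125*x + 3125

Expanding det(x·I − A) (e.g. by cofactor expansion or by noting that A is similar to its Jordan form J, which has the same characteristic polynomial as A) gives
  χ_A(x) = x^5 + 25*x^4 + 250*x^3 + 1250*x^2 + 3125*x + 3125
which factors as (x + 5)^5. The eigenvalues (with algebraic multiplicities) are λ = -5 with multiplicity 5.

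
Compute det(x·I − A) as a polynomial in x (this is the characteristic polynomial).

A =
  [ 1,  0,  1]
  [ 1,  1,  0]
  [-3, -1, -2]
x^3

Expanding det(x·I − A) (e.g. by cofactor expansion or by noting that A is similar to its Jordan form J, which has the same characteristic polynomial as A) gives
  χ_A(x) = x^3
which factors as x^3. The eigenvalues (with algebraic multiplicities) are λ = 0 with multiplicity 3.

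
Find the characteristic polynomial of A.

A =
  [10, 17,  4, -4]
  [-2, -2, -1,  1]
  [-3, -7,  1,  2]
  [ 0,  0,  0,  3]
x^4 - 12*x^3 + 54*x^2 - 108*x + 81

Expanding det(x·I − A) (e.g. by cofactor expansion or by noting that A is similar to its Jordan form J, which has the same characteristic polynomial as A) gives
  χ_A(x) = x^4 - 12*x^3 + 54*x^2 - 108*x + 81
which factors as (x - 3)^4. The eigenvalues (with algebraic multiplicities) are λ = 3 with multiplicity 4.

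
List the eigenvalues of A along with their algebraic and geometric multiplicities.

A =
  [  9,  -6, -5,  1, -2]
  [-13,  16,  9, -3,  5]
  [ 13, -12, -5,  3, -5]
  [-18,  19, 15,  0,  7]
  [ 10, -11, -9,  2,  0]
λ = 4: alg = 5, geom = 2

Step 1 — factor the characteristic polynomial to read off the algebraic multiplicities:
  χ_A(x) = (x - 4)^5

Step 2 — compute geometric multiplicities via the rank-nullity identity g(λ) = n − rank(A − λI):
  rank(A − (4)·I) = 3, so dim ker(A − (4)·I) = n − 3 = 2

Summary:
  λ = 4: algebraic multiplicity = 5, geometric multiplicity = 2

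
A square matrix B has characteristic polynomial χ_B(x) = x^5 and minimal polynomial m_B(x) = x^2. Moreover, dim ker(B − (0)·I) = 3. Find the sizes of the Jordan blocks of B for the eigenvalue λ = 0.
Block sizes for λ = 0: [2, 2, 1]

Step 1 — from the characteristic polynomial, algebraic multiplicity of λ = 0 is 5. From dim ker(B − (0)·I) = 3, there are exactly 3 Jordan blocks for λ = 0.
Step 2 — from the minimal polynomial, the factor (x − 0)^2 tells us the largest block for λ = 0 has size 2.
Step 3 — with total size 5, 3 blocks, and largest block 2, the block sizes (in nonincreasing order) are [2, 2, 1].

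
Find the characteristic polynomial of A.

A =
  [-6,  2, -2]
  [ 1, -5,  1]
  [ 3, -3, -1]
x^3 + 12*x^2 + 48*x + 64

Expanding det(x·I − A) (e.g. by cofactor expansion or by noting that A is similar to its Jordan form J, which has the same characteristic polynomial as A) gives
  χ_A(x) = x^3 + 12*x^2 + 48*x + 64
which factors as (x + 4)^3. The eigenvalues (with algebraic multiplicities) are λ = -4 with multiplicity 3.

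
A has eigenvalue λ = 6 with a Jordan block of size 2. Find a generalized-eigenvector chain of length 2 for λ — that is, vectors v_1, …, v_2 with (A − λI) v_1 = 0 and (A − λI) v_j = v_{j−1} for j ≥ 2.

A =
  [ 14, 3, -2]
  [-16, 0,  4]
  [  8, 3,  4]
A Jordan chain for λ = 6 of length 2:
v_1 = (8, -16, 8)ᵀ
v_2 = (1, 0, 0)ᵀ

Let N = A − (6)·I. We want v_2 with N^2 v_2 = 0 but N^1 v_2 ≠ 0; then v_{j-1} := N · v_j for j = 2, …, 2.

Pick v_2 = (1, 0, 0)ᵀ.
Then v_1 = N · v_2 = (8, -16, 8)ᵀ.

Sanity check: (A − (6)·I) v_1 = (0, 0, 0)ᵀ = 0. ✓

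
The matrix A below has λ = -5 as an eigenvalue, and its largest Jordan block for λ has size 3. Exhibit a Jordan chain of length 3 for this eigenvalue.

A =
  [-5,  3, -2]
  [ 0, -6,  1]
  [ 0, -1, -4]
A Jordan chain for λ = -5 of length 3:
v_1 = (-1, 0, 0)ᵀ
v_2 = (3, -1, -1)ᵀ
v_3 = (0, 1, 0)ᵀ

Let N = A − (-5)·I. We want v_3 with N^3 v_3 = 0 but N^2 v_3 ≠ 0; then v_{j-1} := N · v_j for j = 3, …, 2.

Pick v_3 = (0, 1, 0)ᵀ.
Then v_2 = N · v_3 = (3, -1, -1)ᵀ.
Then v_1 = N · v_2 = (-1, 0, 0)ᵀ.

Sanity check: (A − (-5)·I) v_1 = (0, 0, 0)ᵀ = 0. ✓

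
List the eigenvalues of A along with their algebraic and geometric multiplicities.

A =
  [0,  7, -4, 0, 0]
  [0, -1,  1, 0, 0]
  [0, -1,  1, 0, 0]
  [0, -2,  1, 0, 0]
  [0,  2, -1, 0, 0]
λ = 0: alg = 5, geom = 3

Step 1 — factor the characteristic polynomial to read off the algebraic multiplicities:
  χ_A(x) = x^5

Step 2 — compute geometric multiplicities via the rank-nullity identity g(λ) = n − rank(A − λI):
  rank(A − (0)·I) = 2, so dim ker(A − (0)·I) = n − 2 = 3

Summary:
  λ = 0: algebraic multiplicity = 5, geometric multiplicity = 3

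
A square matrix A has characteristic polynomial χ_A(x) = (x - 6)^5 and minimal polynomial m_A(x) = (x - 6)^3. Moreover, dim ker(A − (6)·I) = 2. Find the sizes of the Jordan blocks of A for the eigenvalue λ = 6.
Block sizes for λ = 6: [3, 2]

Step 1 — from the characteristic polynomial, algebraic multiplicity of λ = 6 is 5. From dim ker(A − (6)·I) = 2, there are exactly 2 Jordan blocks for λ = 6.
Step 2 — from the minimal polynomial, the factor (x − 6)^3 tells us the largest block for λ = 6 has size 3.
Step 3 — with total size 5, 2 blocks, and largest block 3, the block sizes (in nonincreasing order) are [3, 2].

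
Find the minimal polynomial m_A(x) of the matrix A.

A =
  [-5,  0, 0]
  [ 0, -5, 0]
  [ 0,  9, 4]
x^2 + x - 20

The characteristic polynomial is χ_A(x) = (x - 4)*(x + 5)^2, so the eigenvalues are known. The minimal polynomial is
  m_A(x) = Π_λ (x − λ)^{k_λ}
where k_λ is the size of the *largest* Jordan block for λ (equivalently, the smallest k with (A − λI)^k v = 0 for every generalised eigenvector v of λ).

  λ = -5: largest Jordan block has size 1, contributing (x + 5)
  λ = 4: largest Jordan block has size 1, contributing (x − 4)

So m_A(x) = (x - 4)*(x + 5) = x^2 + x - 20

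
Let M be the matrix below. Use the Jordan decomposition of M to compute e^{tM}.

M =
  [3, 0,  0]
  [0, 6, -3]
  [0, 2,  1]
e^{tM} =
  [exp(3*t), 0, 0]
  [0, 3*exp(4*t) - 2*exp(3*t), -3*exp(4*t) + 3*exp(3*t)]
  [0, 2*exp(4*t) - 2*exp(3*t), -2*exp(4*t) + 3*exp(3*t)]

Strategy: write M = P · J · P⁻¹ where J is a Jordan canonical form, so e^{tM} = P · e^{tJ} · P⁻¹, and e^{tJ} can be computed block-by-block.

M has Jordan form
J =
  [3, 0, 0]
  [0, 3, 0]
  [0, 0, 4]
(up to reordering of blocks).

Per-block formulas:
  For a 1×1 block at λ = 3: exp(t · [3]) = [e^(3t)].
  For a 1×1 block at λ = 4: exp(t · [4]) = [e^(4t)].

After assembling e^{tJ} and conjugating by P, we get:

e^{tM} =
  [exp(3*t), 0, 0]
  [0, 3*exp(4*t) - 2*exp(3*t), -3*exp(4*t) + 3*exp(3*t)]
  [0, 2*exp(4*t) - 2*exp(3*t), -2*exp(4*t) + 3*exp(3*t)]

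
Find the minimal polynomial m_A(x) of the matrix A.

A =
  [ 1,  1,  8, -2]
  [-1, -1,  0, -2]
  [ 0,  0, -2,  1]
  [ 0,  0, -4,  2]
x^2

The characteristic polynomial is χ_A(x) = x^4, so the eigenvalues are known. The minimal polynomial is
  m_A(x) = Π_λ (x − λ)^{k_λ}
where k_λ is the size of the *largest* Jordan block for λ (equivalently, the smallest k with (A − λI)^k v = 0 for every generalised eigenvector v of λ).

  λ = 0: largest Jordan block has size 2, contributing (x − 0)^2

So m_A(x) = x^2 = x^2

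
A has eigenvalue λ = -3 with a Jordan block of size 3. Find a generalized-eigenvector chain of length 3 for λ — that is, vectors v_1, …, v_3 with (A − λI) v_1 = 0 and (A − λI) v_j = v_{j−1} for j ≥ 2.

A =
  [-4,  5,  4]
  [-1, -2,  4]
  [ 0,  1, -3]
A Jordan chain for λ = -3 of length 3:
v_1 = (-4, 0, -1)ᵀ
v_2 = (-1, -1, 0)ᵀ
v_3 = (1, 0, 0)ᵀ

Let N = A − (-3)·I. We want v_3 with N^3 v_3 = 0 but N^2 v_3 ≠ 0; then v_{j-1} := N · v_j for j = 3, …, 2.

Pick v_3 = (1, 0, 0)ᵀ.
Then v_2 = N · v_3 = (-1, -1, 0)ᵀ.
Then v_1 = N · v_2 = (-4, 0, -1)ᵀ.

Sanity check: (A − (-3)·I) v_1 = (0, 0, 0)ᵀ = 0. ✓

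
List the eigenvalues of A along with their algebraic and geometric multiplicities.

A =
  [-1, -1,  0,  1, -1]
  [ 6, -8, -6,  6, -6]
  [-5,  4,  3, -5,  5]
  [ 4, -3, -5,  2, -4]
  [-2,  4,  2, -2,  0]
λ = -2: alg = 4, geom = 2; λ = 4: alg = 1, geom = 1

Step 1 — factor the characteristic polynomial to read off the algebraic multiplicities:
  χ_A(x) = (x - 4)*(x + 2)^4

Step 2 — compute geometric multiplicities via the rank-nullity identity g(λ) = n − rank(A − λI):
  rank(A − (-2)·I) = 3, so dim ker(A − (-2)·I) = n − 3 = 2
  rank(A − (4)·I) = 4, so dim ker(A − (4)·I) = n − 4 = 1

Summary:
  λ = -2: algebraic multiplicity = 4, geometric multiplicity = 2
  λ = 4: algebraic multiplicity = 1, geometric multiplicity = 1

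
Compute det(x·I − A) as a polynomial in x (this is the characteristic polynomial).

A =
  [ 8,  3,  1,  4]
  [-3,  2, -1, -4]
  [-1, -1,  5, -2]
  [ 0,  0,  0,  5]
x^4 - 20*x^3 + 150*x^2 - 500*x + 625

Expanding det(x·I − A) (e.g. by cofactor expansion or by noting that A is similar to its Jordan form J, which has the same characteristic polynomial as A) gives
  χ_A(x) = x^4 - 20*x^3 + 150*x^2 - 500*x + 625
which factors as (x - 5)^4. The eigenvalues (with algebraic multiplicities) are λ = 5 with multiplicity 4.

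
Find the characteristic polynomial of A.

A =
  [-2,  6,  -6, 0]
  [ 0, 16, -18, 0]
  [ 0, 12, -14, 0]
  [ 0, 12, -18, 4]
x^4 - 4*x^3 - 12*x^2 + 32*x + 64

Expanding det(x·I − A) (e.g. by cofactor expansion or by noting that A is similar to its Jordan form J, which has the same characteristic polynomial as A) gives
  χ_A(x) = x^4 - 4*x^3 - 12*x^2 + 32*x + 64
which factors as (x - 4)^2*(x + 2)^2. The eigenvalues (with algebraic multiplicities) are λ = -2 with multiplicity 2, λ = 4 with multiplicity 2.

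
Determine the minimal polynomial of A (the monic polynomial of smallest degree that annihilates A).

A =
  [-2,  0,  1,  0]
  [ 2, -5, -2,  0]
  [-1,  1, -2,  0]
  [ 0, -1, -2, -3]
x^3 + 9*x^2 + 27*x + 27

The characteristic polynomial is χ_A(x) = (x + 3)^4, so the eigenvalues are known. The minimal polynomial is
  m_A(x) = Π_λ (x − λ)^{k_λ}
where k_λ is the size of the *largest* Jordan block for λ (equivalently, the smallest k with (A − λI)^k v = 0 for every generalised eigenvector v of λ).

  λ = -3: largest Jordan block has size 3, contributing (x + 3)^3

So m_A(x) = (x + 3)^3 = x^3 + 9*x^2 + 27*x + 27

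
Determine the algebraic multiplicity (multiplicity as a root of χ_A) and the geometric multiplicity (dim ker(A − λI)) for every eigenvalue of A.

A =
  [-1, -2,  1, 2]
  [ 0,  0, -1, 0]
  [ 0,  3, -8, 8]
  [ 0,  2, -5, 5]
λ = -1: alg = 4, geom = 2

Step 1 — factor the characteristic polynomial to read off the algebraic multiplicities:
  χ_A(x) = (x + 1)^4

Step 2 — compute geometric multiplicities via the rank-nullity identity g(λ) = n − rank(A − λI):
  rank(A − (-1)·I) = 2, so dim ker(A − (-1)·I) = n − 2 = 2

Summary:
  λ = -1: algebraic multiplicity = 4, geometric multiplicity = 2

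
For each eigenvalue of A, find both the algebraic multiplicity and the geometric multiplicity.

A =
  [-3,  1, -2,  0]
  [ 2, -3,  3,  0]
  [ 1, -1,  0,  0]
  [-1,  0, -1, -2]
λ = -2: alg = 4, geom = 2

Step 1 — factor the characteristic polynomial to read off the algebraic multiplicities:
  χ_A(x) = (x + 2)^4

Step 2 — compute geometric multiplicities via the rank-nullity identity g(λ) = n − rank(A − λI):
  rank(A − (-2)·I) = 2, so dim ker(A − (-2)·I) = n − 2 = 2

Summary:
  λ = -2: algebraic multiplicity = 4, geometric multiplicity = 2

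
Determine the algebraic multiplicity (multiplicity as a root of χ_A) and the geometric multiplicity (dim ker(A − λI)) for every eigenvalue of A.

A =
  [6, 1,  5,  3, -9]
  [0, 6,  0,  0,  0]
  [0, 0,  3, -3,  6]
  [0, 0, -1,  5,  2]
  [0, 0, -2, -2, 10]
λ = 6: alg = 5, geom = 3

Step 1 — factor the characteristic polynomial to read off the algebraic multiplicities:
  χ_A(x) = (x - 6)^5

Step 2 — compute geometric multiplicities via the rank-nullity identity g(λ) = n − rank(A − λI):
  rank(A − (6)·I) = 2, so dim ker(A − (6)·I) = n − 2 = 3

Summary:
  λ = 6: algebraic multiplicity = 5, geometric multiplicity = 3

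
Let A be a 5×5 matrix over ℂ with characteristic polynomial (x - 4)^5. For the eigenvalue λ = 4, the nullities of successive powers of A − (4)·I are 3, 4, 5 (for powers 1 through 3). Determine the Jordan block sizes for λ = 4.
Block sizes for λ = 4: [3, 1, 1]

From the dimensions of kernels of powers, the number of Jordan blocks of size at least j is d_j − d_{j−1} where d_j = dim ker(N^j) (with d_0 = 0). Computing the differences gives [3, 1, 1].
The number of blocks of size exactly k is (#blocks of size ≥ k) − (#blocks of size ≥ k + 1), so the partition is: 2 block(s) of size 1, 1 block(s) of size 3.
In nonincreasing order the block sizes are [3, 1, 1].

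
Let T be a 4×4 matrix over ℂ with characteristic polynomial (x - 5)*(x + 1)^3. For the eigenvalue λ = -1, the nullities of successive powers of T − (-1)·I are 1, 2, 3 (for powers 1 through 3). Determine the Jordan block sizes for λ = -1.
Block sizes for λ = -1: [3]

From the dimensions of kernels of powers, the number of Jordan blocks of size at least j is d_j − d_{j−1} where d_j = dim ker(N^j) (with d_0 = 0). Computing the differences gives [1, 1, 1].
The number of blocks of size exactly k is (#blocks of size ≥ k) − (#blocks of size ≥ k + 1), so the partition is: 1 block(s) of size 3.
In nonincreasing order the block sizes are [3].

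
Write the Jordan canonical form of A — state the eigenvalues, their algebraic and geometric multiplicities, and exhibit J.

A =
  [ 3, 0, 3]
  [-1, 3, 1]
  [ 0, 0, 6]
J_2(3) ⊕ J_1(6)

The characteristic polynomial is
  det(x·I − A) = x^3 - 12*x^2 + 45*x - 54 = (x - 6)*(x - 3)^2

Eigenvalues and multiplicities (the geometric multiplicity of λ is n − rank(A − λI), which equals the number of Jordan blocks for λ):
  λ = 3: algebraic multiplicity = 2, geometric multiplicity = 1
  λ = 6: algebraic multiplicity = 1, geometric multiplicity = 1

Determining the block sizes for each eigenvalue:
  λ = 3: one block (gm = 1), so the single block has size am = 2 → block sizes [2]
  λ = 6: one block (gm = 1), so the single block has size am = 1 → block sizes [1]

Assembling the blocks gives a Jordan form
J =
  [3, 1, 0]
  [0, 3, 0]
  [0, 0, 6]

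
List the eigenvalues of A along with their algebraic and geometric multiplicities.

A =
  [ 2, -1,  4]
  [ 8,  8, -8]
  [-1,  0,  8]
λ = 6: alg = 3, geom = 1

Step 1 — factor the characteristic polynomial to read off the algebraic multiplicities:
  χ_A(x) = (x - 6)^3

Step 2 — compute geometric multiplicities via the rank-nullity identity g(λ) = n − rank(A − λI):
  rank(A − (6)·I) = 2, so dim ker(A − (6)·I) = n − 2 = 1

Summary:
  λ = 6: algebraic multiplicity = 3, geometric multiplicity = 1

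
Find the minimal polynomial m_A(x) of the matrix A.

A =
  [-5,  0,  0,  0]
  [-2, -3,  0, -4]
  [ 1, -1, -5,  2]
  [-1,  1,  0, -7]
x^2 + 10*x + 25

The characteristic polynomial is χ_A(x) = (x + 5)^4, so the eigenvalues are known. The minimal polynomial is
  m_A(x) = Π_λ (x − λ)^{k_λ}
where k_λ is the size of the *largest* Jordan block for λ (equivalently, the smallest k with (A − λI)^k v = 0 for every generalised eigenvector v of λ).

  λ = -5: largest Jordan block has size 2, contributing (x + 5)^2

So m_A(x) = (x + 5)^2 = x^2 + 10*x + 25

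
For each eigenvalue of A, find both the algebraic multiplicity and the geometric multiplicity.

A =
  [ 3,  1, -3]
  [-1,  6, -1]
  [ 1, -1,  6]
λ = 5: alg = 3, geom = 1

Step 1 — factor the characteristic polynomial to read off the algebraic multiplicities:
  χ_A(x) = (x - 5)^3

Step 2 — compute geometric multiplicities via the rank-nullity identity g(λ) = n − rank(A − λI):
  rank(A − (5)·I) = 2, so dim ker(A − (5)·I) = n − 2 = 1

Summary:
  λ = 5: algebraic multiplicity = 3, geometric multiplicity = 1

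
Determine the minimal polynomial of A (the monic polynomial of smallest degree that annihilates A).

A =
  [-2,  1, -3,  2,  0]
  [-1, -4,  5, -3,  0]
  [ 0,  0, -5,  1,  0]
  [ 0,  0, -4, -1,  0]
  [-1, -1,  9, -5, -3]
x^2 + 6*x + 9

The characteristic polynomial is χ_A(x) = (x + 3)^5, so the eigenvalues are known. The minimal polynomial is
  m_A(x) = Π_λ (x − λ)^{k_λ}
where k_λ is the size of the *largest* Jordan block for λ (equivalently, the smallest k with (A − λI)^k v = 0 for every generalised eigenvector v of λ).

  λ = -3: largest Jordan block has size 2, contributing (x + 3)^2

So m_A(x) = (x + 3)^2 = x^2 + 6*x + 9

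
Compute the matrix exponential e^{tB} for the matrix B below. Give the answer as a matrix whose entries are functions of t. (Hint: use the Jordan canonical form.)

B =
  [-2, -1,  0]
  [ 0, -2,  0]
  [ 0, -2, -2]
e^{tB} =
  [exp(-2*t), -t*exp(-2*t), 0]
  [0, exp(-2*t), 0]
  [0, -2*t*exp(-2*t), exp(-2*t)]

Strategy: write B = P · J · P⁻¹ where J is a Jordan canonical form, so e^{tB} = P · e^{tJ} · P⁻¹, and e^{tJ} can be computed block-by-block.

B has Jordan form
J =
  [-2,  1,  0]
  [ 0, -2,  0]
  [ 0,  0, -2]
(up to reordering of blocks).

Per-block formulas:
  For a 1×1 block at λ = -2: exp(t · [-2]) = [e^(-2t)].
  For a 2×2 Jordan block J_2(-2): exp(t · J_2(-2)) = e^(-2t)·(I + t·N), where N is the 2×2 nilpotent shift.

After assembling e^{tJ} and conjugating by P, we get:

e^{tB} =
  [exp(-2*t), -t*exp(-2*t), 0]
  [0, exp(-2*t), 0]
  [0, -2*t*exp(-2*t), exp(-2*t)]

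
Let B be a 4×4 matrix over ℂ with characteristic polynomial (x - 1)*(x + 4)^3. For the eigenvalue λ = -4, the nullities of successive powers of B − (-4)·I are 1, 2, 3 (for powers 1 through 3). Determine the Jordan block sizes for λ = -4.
Block sizes for λ = -4: [3]

From the dimensions of kernels of powers, the number of Jordan blocks of size at least j is d_j − d_{j−1} where d_j = dim ker(N^j) (with d_0 = 0). Computing the differences gives [1, 1, 1].
The number of blocks of size exactly k is (#blocks of size ≥ k) − (#blocks of size ≥ k + 1), so the partition is: 1 block(s) of size 3.
In nonincreasing order the block sizes are [3].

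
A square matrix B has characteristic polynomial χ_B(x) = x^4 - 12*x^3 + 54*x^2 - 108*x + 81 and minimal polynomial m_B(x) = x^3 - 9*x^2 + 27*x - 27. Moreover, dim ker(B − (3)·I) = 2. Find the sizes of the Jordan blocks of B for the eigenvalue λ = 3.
Block sizes for λ = 3: [3, 1]

Step 1 — from the characteristic polynomial, algebraic multiplicity of λ = 3 is 4. From dim ker(B − (3)·I) = 2, there are exactly 2 Jordan blocks for λ = 3.
Step 2 — from the minimal polynomial, the factor (x − 3)^3 tells us the largest block for λ = 3 has size 3.
Step 3 — with total size 4, 2 blocks, and largest block 3, the block sizes (in nonincreasing order) are [3, 1].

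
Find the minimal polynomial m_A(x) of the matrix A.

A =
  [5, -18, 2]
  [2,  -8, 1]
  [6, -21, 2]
x^3 + x^2 - x - 1

The characteristic polynomial is χ_A(x) = (x - 1)*(x + 1)^2, so the eigenvalues are known. The minimal polynomial is
  m_A(x) = Π_λ (x − λ)^{k_λ}
where k_λ is the size of the *largest* Jordan block for λ (equivalently, the smallest k with (A − λI)^k v = 0 for every generalised eigenvector v of λ).

  λ = -1: largest Jordan block has size 2, contributing (x + 1)^2
  λ = 1: largest Jordan block has size 1, contributing (x − 1)

So m_A(x) = (x - 1)*(x + 1)^2 = x^3 + x^2 - x - 1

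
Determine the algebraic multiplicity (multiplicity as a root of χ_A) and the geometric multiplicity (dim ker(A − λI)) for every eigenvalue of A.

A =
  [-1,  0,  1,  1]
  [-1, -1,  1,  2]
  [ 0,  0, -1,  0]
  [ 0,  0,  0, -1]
λ = -1: alg = 4, geom = 2

Step 1 — factor the characteristic polynomial to read off the algebraic multiplicities:
  χ_A(x) = (x + 1)^4

Step 2 — compute geometric multiplicities via the rank-nullity identity g(λ) = n − rank(A − λI):
  rank(A − (-1)·I) = 2, so dim ker(A − (-1)·I) = n − 2 = 2

Summary:
  λ = -1: algebraic multiplicity = 4, geometric multiplicity = 2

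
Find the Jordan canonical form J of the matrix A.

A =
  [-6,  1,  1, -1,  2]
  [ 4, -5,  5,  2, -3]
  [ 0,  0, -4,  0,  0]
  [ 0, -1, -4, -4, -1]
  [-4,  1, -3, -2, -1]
J_3(-4) ⊕ J_2(-4)

The characteristic polynomial is
  det(x·I − A) = x^5 + 20*x^4 + 160*x^3 + 640*x^2 + 1280*x + 1024 = (x + 4)^5

Eigenvalues and multiplicities (the geometric multiplicity of λ is n − rank(A − λI), which equals the number of Jordan blocks for λ):
  λ = -4: algebraic multiplicity = 5, geometric multiplicity = 2

Determining the block sizes for each eigenvalue:
  λ = -4: with am = 5 and gm = 2, the partition is not yet determined (e.g. several partitions of 5 into 2 parts exist). Let N = A − (-4)·I. Computing rank(N^1) = 3, rank(N^2) = 1, rank(N^3) = 0; the number of blocks of size ≥ j is rank(N^{j−1}) − rank(N^j), giving [2, 2, 1]. So we have 1 block(s) of size 3, 1 block(s) of size 2 → block sizes [3, 2]

Assembling the blocks gives a Jordan form
J =
  [-4,  1,  0,  0,  0]
  [ 0, -4,  1,  0,  0]
  [ 0,  0, -4,  0,  0]
  [ 0,  0,  0, -4,  1]
  [ 0,  0,  0,  0, -4]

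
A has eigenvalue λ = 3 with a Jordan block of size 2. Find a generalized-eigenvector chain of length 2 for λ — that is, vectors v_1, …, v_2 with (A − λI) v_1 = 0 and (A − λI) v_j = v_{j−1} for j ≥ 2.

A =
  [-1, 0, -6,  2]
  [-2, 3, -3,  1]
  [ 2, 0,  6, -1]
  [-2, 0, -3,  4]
A Jordan chain for λ = 3 of length 2:
v_1 = (-4, -2, 2, -2)ᵀ
v_2 = (1, 0, 0, 0)ᵀ

Let N = A − (3)·I. We want v_2 with N^2 v_2 = 0 but N^1 v_2 ≠ 0; then v_{j-1} := N · v_j for j = 2, …, 2.

Pick v_2 = (1, 0, 0, 0)ᵀ.
Then v_1 = N · v_2 = (-4, -2, 2, -2)ᵀ.

Sanity check: (A − (3)·I) v_1 = (0, 0, 0, 0)ᵀ = 0. ✓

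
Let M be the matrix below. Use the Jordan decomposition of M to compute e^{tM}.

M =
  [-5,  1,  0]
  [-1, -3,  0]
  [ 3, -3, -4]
e^{tM} =
  [-t*exp(-4*t) + exp(-4*t), t*exp(-4*t), 0]
  [-t*exp(-4*t), t*exp(-4*t) + exp(-4*t), 0]
  [3*t*exp(-4*t), -3*t*exp(-4*t), exp(-4*t)]

Strategy: write M = P · J · P⁻¹ where J is a Jordan canonical form, so e^{tM} = P · e^{tJ} · P⁻¹, and e^{tJ} can be computed block-by-block.

M has Jordan form
J =
  [-4,  1,  0]
  [ 0, -4,  0]
  [ 0,  0, -4]
(up to reordering of blocks).

Per-block formulas:
  For a 1×1 block at λ = -4: exp(t · [-4]) = [e^(-4t)].
  For a 2×2 Jordan block J_2(-4): exp(t · J_2(-4)) = e^(-4t)·(I + t·N), where N is the 2×2 nilpotent shift.

After assembling e^{tJ} and conjugating by P, we get:

e^{tM} =
  [-t*exp(-4*t) + exp(-4*t), t*exp(-4*t), 0]
  [-t*exp(-4*t), t*exp(-4*t) + exp(-4*t), 0]
  [3*t*exp(-4*t), -3*t*exp(-4*t), exp(-4*t)]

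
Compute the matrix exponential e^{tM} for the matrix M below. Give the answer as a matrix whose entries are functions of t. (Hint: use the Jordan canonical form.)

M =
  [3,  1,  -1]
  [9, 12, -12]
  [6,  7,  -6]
e^{tM} =
  [3*t^2*exp(3*t)/2 + exp(3*t), t^2*exp(3*t) + t*exp(3*t), -3*t^2*exp(3*t)/2 - t*exp(3*t)]
  [9*t^2*exp(3*t)/2 + 9*t*exp(3*t), 3*t^2*exp(3*t) + 9*t*exp(3*t) + exp(3*t), -9*t^2*exp(3*t)/2 - 12*t*exp(3*t)]
  [9*t^2*exp(3*t)/2 + 6*t*exp(3*t), 3*t^2*exp(3*t) + 7*t*exp(3*t), -9*t^2*exp(3*t)/2 - 9*t*exp(3*t) + exp(3*t)]

Strategy: write M = P · J · P⁻¹ where J is a Jordan canonical form, so e^{tM} = P · e^{tJ} · P⁻¹, and e^{tJ} can be computed block-by-block.

M has Jordan form
J =
  [3, 1, 0]
  [0, 3, 1]
  [0, 0, 3]
(up to reordering of blocks).

Per-block formulas:
  For a 3×3 Jordan block J_3(3): exp(t · J_3(3)) = e^(3t)·(I + t·N + (t^2/2)·N^2), where N is the 3×3 nilpotent shift.

After assembling e^{tJ} and conjugating by P, we get:

e^{tM} =
  [3*t^2*exp(3*t)/2 + exp(3*t), t^2*exp(3*t) + t*exp(3*t), -3*t^2*exp(3*t)/2 - t*exp(3*t)]
  [9*t^2*exp(3*t)/2 + 9*t*exp(3*t), 3*t^2*exp(3*t) + 9*t*exp(3*t) + exp(3*t), -9*t^2*exp(3*t)/2 - 12*t*exp(3*t)]
  [9*t^2*exp(3*t)/2 + 6*t*exp(3*t), 3*t^2*exp(3*t) + 7*t*exp(3*t), -9*t^2*exp(3*t)/2 - 9*t*exp(3*t) + exp(3*t)]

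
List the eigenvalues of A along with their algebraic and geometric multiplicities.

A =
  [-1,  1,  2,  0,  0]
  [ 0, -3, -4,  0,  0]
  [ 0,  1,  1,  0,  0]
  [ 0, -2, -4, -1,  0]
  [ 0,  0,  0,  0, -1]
λ = -1: alg = 5, geom = 4

Step 1 — factor the characteristic polynomial to read off the algebraic multiplicities:
  χ_A(x) = (x + 1)^5

Step 2 — compute geometric multiplicities via the rank-nullity identity g(λ) = n − rank(A − λI):
  rank(A − (-1)·I) = 1, so dim ker(A − (-1)·I) = n − 1 = 4

Summary:
  λ = -1: algebraic multiplicity = 5, geometric multiplicity = 4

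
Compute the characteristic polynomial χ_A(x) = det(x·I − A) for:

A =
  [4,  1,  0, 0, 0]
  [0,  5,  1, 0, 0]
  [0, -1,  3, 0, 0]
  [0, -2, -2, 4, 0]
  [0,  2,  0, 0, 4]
x^5 - 20*x^4 + 160*x^3 - 640*x^2 + 1280*x - 1024

Expanding det(x·I − A) (e.g. by cofactor expansion or by noting that A is similar to its Jordan form J, which has the same characteristic polynomial as A) gives
  χ_A(x) = x^5 - 20*x^4 + 160*x^3 - 640*x^2 + 1280*x - 1024
which factors as (x - 4)^5. The eigenvalues (with algebraic multiplicities) are λ = 4 with multiplicity 5.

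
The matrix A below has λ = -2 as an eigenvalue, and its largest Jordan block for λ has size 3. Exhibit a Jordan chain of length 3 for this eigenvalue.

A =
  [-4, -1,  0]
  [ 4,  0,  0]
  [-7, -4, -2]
A Jordan chain for λ = -2 of length 3:
v_1 = (0, 0, -2)ᵀ
v_2 = (-2, 4, -7)ᵀ
v_3 = (1, 0, 0)ᵀ

Let N = A − (-2)·I. We want v_3 with N^3 v_3 = 0 but N^2 v_3 ≠ 0; then v_{j-1} := N · v_j for j = 3, …, 2.

Pick v_3 = (1, 0, 0)ᵀ.
Then v_2 = N · v_3 = (-2, 4, -7)ᵀ.
Then v_1 = N · v_2 = (0, 0, -2)ᵀ.

Sanity check: (A − (-2)·I) v_1 = (0, 0, 0)ᵀ = 0. ✓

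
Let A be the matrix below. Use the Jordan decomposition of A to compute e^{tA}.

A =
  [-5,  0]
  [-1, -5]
e^{tA} =
  [exp(-5*t), 0]
  [-t*exp(-5*t), exp(-5*t)]

Strategy: write A = P · J · P⁻¹ where J is a Jordan canonical form, so e^{tA} = P · e^{tJ} · P⁻¹, and e^{tJ} can be computed block-by-block.

A has Jordan form
J =
  [-5,  1]
  [ 0, -5]
(up to reordering of blocks).

Per-block formulas:
  For a 2×2 Jordan block J_2(-5): exp(t · J_2(-5)) = e^(-5t)·(I + t·N), where N is the 2×2 nilpotent shift.

After assembling e^{tJ} and conjugating by P, we get:

e^{tA} =
  [exp(-5*t), 0]
  [-t*exp(-5*t), exp(-5*t)]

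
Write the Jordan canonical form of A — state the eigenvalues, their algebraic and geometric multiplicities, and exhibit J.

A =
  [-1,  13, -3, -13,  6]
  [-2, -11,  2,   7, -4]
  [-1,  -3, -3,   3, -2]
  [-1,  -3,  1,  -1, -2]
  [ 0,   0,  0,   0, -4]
J_3(-4) ⊕ J_1(-4) ⊕ J_1(-4)

The characteristic polynomial is
  det(x·I − A) = x^5 + 20*x^4 + 160*x^3 + 640*x^2 + 1280*x + 1024 = (x + 4)^5

Eigenvalues and multiplicities (the geometric multiplicity of λ is n − rank(A − λI), which equals the number of Jordan blocks for λ):
  λ = -4: algebraic multiplicity = 5, geometric multiplicity = 3

Determining the block sizes for each eigenvalue:
  λ = -4: with am = 5 and gm = 3, the partition is not yet determined (e.g. several partitions of 5 into 3 parts exist). Let N = A − (-4)·I. Computing rank(N^1) = 2, rank(N^2) = 1, rank(N^3) = 0; the number of blocks of size ≥ j is rank(N^{j−1}) − rank(N^j), giving [3, 1, 1]. So we have 1 block(s) of size 3, 2 block(s) of size 1 → block sizes [3, 1, 1]

Assembling the blocks gives a Jordan form
J =
  [-4,  1,  0,  0,  0]
  [ 0, -4,  1,  0,  0]
  [ 0,  0, -4,  0,  0]
  [ 0,  0,  0, -4,  0]
  [ 0,  0,  0,  0, -4]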